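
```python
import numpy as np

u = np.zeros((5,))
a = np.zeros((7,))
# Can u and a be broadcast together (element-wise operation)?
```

No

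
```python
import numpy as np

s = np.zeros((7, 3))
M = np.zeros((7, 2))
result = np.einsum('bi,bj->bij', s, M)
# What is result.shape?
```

(7, 3, 2)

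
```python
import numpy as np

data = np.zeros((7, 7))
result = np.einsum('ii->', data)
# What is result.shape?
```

()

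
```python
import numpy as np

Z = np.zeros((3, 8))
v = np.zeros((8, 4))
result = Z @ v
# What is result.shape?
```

(3, 4)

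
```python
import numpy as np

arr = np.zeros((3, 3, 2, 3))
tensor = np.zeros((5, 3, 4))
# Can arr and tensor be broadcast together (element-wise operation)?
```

No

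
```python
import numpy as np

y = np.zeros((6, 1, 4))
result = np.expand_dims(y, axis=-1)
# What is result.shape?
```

(6, 1, 4, 1)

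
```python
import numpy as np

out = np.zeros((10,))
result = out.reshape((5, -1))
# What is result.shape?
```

(5, 2)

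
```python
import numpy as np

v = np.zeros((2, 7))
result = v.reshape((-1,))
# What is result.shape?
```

(14,)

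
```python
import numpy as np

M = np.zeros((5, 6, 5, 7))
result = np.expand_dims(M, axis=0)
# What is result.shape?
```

(1, 5, 6, 5, 7)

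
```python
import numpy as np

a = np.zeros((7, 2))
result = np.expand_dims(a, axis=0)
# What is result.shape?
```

(1, 7, 2)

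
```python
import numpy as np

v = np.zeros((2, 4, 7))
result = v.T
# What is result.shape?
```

(7, 4, 2)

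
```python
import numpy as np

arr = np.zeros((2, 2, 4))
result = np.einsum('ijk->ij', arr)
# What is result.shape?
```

(2, 2)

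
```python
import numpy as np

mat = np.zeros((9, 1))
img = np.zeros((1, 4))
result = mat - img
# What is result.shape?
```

(9, 4)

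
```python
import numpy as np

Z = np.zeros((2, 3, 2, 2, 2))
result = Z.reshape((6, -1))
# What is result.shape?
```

(6, 8)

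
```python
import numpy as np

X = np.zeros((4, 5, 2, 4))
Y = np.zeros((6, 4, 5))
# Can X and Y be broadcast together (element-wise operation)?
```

No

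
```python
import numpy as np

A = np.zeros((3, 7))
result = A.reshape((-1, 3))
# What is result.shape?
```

(7, 3)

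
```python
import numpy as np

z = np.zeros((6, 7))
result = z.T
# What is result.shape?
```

(7, 6)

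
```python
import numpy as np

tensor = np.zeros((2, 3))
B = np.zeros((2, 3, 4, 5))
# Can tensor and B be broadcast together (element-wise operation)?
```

No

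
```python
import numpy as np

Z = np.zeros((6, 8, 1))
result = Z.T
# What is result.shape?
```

(1, 8, 6)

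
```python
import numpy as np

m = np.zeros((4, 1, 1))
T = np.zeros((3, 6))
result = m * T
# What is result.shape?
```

(4, 3, 6)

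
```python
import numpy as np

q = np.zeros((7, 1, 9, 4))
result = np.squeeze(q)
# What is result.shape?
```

(7, 9, 4)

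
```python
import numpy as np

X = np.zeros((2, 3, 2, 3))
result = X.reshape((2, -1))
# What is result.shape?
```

(2, 18)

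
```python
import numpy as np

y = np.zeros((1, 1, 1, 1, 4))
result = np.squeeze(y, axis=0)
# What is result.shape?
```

(1, 1, 1, 4)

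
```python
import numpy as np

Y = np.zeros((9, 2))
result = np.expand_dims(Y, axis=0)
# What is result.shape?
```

(1, 9, 2)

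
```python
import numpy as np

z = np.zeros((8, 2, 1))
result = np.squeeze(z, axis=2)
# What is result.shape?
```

(8, 2)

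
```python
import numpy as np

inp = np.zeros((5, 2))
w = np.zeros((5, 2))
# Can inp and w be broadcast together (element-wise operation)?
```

Yes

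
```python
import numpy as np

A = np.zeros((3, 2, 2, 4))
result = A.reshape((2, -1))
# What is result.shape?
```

(2, 24)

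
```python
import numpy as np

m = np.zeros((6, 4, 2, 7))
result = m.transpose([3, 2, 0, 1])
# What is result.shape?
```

(7, 2, 6, 4)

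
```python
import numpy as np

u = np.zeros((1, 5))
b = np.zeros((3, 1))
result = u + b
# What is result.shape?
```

(3, 5)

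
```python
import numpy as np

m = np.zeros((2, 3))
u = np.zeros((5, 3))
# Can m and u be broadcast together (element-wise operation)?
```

No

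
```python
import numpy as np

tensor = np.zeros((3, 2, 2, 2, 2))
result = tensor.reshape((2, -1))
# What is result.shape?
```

(2, 24)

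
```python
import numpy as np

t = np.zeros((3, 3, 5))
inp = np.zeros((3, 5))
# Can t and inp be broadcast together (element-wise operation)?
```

Yes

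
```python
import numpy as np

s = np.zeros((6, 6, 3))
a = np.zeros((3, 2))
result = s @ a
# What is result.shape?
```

(6, 6, 2)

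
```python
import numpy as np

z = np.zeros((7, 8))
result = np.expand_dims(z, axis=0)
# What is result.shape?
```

(1, 7, 8)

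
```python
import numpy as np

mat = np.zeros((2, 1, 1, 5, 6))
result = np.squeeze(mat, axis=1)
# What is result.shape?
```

(2, 1, 5, 6)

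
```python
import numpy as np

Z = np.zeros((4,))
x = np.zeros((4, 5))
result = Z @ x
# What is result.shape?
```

(5,)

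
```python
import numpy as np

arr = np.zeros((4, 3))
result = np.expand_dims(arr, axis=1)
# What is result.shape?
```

(4, 1, 3)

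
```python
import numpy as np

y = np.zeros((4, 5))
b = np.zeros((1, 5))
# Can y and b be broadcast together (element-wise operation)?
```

Yes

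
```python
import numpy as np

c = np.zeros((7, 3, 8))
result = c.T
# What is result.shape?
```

(8, 3, 7)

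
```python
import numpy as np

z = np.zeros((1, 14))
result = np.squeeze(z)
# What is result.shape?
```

(14,)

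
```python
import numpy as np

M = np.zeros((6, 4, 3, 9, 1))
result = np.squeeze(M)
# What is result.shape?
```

(6, 4, 3, 9)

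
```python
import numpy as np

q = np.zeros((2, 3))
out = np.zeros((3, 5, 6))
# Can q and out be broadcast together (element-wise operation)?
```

No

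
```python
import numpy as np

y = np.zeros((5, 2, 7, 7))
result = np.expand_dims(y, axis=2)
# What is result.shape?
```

(5, 2, 1, 7, 7)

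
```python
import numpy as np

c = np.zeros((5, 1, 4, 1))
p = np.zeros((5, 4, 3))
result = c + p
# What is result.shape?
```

(5, 5, 4, 3)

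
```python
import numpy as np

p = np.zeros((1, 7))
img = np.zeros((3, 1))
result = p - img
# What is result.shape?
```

(3, 7)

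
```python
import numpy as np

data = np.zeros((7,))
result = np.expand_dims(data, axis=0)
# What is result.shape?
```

(1, 7)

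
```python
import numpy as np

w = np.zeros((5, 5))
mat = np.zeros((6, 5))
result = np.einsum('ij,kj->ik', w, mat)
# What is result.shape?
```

(5, 6)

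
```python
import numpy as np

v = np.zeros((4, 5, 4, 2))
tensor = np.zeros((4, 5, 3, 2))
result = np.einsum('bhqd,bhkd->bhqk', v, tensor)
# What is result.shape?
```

(4, 5, 4, 3)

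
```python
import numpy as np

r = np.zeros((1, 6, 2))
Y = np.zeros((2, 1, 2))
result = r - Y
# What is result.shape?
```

(2, 6, 2)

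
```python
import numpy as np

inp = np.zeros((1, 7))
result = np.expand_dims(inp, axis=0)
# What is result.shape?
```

(1, 1, 7)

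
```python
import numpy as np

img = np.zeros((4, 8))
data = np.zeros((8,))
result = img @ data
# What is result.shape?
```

(4,)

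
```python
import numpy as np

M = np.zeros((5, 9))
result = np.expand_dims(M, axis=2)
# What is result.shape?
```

(5, 9, 1)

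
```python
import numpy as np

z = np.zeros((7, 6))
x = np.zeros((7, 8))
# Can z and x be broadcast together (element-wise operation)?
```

No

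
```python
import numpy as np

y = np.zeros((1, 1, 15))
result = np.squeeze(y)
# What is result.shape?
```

(15,)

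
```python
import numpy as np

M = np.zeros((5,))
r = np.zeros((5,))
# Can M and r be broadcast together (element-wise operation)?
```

Yes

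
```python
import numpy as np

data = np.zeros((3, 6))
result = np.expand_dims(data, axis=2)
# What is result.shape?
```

(3, 6, 1)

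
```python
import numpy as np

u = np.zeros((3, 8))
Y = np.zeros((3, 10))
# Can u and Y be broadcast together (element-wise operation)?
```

No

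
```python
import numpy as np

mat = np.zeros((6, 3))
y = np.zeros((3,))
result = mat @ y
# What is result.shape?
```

(6,)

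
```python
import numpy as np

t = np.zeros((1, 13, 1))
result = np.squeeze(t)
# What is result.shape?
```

(13,)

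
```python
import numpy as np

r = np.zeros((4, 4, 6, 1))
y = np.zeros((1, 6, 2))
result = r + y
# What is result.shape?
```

(4, 4, 6, 2)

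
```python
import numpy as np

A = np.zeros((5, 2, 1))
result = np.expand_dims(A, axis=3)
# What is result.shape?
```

(5, 2, 1, 1)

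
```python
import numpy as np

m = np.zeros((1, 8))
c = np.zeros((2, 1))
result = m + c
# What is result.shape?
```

(2, 8)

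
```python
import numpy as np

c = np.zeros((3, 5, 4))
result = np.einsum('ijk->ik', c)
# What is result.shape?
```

(3, 4)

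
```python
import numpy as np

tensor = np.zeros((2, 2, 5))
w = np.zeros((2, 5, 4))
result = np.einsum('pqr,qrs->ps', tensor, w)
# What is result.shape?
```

(2, 4)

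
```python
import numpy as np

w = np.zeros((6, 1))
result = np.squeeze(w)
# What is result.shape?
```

(6,)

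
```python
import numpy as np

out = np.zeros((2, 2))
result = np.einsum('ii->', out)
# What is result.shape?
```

()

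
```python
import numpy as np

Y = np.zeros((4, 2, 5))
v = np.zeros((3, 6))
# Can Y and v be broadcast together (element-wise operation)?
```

No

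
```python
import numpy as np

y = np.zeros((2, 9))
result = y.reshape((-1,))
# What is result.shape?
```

(18,)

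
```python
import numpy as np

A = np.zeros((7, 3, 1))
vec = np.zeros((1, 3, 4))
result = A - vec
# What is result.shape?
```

(7, 3, 4)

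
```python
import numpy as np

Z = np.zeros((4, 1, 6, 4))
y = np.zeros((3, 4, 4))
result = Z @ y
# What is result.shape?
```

(4, 3, 6, 4)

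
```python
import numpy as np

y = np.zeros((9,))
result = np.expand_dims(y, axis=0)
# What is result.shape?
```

(1, 9)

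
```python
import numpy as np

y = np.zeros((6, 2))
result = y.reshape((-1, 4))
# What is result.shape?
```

(3, 4)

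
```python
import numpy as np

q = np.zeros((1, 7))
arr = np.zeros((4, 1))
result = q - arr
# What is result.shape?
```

(4, 7)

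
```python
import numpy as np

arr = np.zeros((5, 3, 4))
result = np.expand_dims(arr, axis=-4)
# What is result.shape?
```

(1, 5, 3, 4)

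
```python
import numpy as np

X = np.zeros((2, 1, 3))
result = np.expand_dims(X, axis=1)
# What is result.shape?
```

(2, 1, 1, 3)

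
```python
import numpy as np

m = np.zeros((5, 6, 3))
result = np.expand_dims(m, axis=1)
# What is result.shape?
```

(5, 1, 6, 3)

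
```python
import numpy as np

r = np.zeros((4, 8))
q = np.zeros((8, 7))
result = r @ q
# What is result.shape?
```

(4, 7)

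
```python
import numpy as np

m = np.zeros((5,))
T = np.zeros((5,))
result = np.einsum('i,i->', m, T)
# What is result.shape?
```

()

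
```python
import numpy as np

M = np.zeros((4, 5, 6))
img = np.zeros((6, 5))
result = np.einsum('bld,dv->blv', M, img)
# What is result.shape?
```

(4, 5, 5)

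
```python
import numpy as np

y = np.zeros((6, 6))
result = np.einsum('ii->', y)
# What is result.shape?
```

()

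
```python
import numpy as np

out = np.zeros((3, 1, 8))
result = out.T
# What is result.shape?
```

(8, 1, 3)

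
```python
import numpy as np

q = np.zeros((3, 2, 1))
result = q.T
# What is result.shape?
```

(1, 2, 3)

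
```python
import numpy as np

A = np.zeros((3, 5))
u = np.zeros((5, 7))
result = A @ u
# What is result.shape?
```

(3, 7)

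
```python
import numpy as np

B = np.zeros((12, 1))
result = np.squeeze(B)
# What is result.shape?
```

(12,)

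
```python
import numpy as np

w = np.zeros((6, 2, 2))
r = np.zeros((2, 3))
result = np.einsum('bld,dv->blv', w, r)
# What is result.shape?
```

(6, 2, 3)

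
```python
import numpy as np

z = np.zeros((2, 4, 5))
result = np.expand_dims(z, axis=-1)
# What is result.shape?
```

(2, 4, 5, 1)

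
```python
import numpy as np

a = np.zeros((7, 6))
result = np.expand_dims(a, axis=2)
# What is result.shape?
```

(7, 6, 1)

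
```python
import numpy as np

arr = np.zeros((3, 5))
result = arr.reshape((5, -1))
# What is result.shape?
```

(5, 3)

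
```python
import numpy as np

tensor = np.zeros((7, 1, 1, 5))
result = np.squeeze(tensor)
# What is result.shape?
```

(7, 5)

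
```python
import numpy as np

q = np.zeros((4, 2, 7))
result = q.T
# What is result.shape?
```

(7, 2, 4)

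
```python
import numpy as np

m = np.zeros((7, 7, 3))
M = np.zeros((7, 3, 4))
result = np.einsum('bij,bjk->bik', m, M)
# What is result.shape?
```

(7, 7, 4)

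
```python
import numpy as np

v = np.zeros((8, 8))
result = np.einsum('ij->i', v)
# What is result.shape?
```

(8,)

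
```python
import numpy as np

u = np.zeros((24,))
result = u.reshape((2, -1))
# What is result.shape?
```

(2, 12)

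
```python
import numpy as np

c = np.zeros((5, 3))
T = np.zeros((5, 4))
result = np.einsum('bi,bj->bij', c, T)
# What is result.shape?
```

(5, 3, 4)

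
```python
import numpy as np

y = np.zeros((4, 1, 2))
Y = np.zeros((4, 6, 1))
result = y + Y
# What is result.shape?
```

(4, 6, 2)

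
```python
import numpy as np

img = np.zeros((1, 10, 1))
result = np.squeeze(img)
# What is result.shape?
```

(10,)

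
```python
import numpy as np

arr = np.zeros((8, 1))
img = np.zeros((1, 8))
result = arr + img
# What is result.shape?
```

(8, 8)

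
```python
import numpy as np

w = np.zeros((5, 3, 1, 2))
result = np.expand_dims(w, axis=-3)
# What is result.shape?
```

(5, 3, 1, 1, 2)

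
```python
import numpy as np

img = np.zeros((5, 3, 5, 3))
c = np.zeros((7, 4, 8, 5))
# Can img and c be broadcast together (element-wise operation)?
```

No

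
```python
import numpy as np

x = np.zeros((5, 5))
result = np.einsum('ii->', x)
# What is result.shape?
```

()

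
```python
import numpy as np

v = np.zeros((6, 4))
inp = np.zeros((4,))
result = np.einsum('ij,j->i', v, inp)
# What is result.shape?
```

(6,)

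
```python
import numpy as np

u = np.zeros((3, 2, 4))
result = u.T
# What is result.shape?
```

(4, 2, 3)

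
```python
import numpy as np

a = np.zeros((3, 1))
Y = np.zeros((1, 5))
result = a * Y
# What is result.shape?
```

(3, 5)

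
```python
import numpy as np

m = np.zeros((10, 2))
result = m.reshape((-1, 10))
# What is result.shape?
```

(2, 10)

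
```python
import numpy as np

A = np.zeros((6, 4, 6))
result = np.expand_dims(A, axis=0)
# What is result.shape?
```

(1, 6, 4, 6)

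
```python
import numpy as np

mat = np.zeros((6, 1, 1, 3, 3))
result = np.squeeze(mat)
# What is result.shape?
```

(6, 3, 3)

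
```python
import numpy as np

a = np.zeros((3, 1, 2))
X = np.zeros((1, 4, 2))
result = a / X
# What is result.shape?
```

(3, 4, 2)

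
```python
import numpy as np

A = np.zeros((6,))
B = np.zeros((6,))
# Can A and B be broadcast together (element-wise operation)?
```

Yes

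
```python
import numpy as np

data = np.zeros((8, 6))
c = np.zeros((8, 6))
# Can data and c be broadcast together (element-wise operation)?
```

Yes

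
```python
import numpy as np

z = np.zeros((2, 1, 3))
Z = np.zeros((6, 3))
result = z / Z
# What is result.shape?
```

(2, 6, 3)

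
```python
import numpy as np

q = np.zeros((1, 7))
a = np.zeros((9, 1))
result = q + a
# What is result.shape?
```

(9, 7)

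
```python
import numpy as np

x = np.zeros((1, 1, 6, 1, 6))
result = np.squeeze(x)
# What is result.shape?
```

(6, 6)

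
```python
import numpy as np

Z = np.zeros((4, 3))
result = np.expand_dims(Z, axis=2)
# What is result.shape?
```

(4, 3, 1)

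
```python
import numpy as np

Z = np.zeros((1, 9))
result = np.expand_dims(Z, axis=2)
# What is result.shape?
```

(1, 9, 1)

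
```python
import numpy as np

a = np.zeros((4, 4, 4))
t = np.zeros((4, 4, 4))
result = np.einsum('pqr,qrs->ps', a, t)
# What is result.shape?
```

(4, 4)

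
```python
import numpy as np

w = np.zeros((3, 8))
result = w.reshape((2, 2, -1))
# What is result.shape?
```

(2, 2, 6)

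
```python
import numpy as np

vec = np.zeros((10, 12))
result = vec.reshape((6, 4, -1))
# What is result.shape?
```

(6, 4, 5)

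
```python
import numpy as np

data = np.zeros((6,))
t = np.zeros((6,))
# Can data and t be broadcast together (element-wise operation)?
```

Yes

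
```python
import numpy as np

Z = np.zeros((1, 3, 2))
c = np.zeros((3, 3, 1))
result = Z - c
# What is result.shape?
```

(3, 3, 2)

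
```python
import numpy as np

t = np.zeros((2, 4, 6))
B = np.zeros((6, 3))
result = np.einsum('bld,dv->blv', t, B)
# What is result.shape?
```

(2, 4, 3)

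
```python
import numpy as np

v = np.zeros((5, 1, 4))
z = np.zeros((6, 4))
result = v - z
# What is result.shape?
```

(5, 6, 4)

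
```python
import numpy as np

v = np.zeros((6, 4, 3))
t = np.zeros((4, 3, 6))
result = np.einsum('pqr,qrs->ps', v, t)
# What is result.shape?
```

(6, 6)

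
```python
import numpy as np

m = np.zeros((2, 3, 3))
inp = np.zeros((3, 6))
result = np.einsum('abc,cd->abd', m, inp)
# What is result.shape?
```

(2, 3, 6)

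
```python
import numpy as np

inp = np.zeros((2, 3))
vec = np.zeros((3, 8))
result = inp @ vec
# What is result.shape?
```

(2, 8)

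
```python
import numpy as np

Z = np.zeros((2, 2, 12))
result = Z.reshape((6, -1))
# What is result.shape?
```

(6, 8)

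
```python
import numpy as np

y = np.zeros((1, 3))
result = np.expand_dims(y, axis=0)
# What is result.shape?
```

(1, 1, 3)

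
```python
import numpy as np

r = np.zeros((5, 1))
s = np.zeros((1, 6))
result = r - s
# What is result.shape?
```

(5, 6)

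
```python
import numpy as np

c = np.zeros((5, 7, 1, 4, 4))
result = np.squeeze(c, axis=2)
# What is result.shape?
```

(5, 7, 4, 4)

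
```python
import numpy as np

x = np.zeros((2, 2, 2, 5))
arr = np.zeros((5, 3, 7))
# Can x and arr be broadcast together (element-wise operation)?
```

No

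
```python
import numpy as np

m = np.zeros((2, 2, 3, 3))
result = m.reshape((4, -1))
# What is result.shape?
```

(4, 9)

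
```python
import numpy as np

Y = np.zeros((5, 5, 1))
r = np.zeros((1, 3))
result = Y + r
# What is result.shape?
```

(5, 5, 3)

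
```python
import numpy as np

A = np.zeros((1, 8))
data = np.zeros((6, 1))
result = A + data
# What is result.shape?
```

(6, 8)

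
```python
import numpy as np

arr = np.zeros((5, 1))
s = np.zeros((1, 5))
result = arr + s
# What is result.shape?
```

(5, 5)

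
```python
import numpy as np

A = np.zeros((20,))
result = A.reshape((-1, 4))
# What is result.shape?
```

(5, 4)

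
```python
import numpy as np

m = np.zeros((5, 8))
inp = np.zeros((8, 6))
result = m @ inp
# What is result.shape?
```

(5, 6)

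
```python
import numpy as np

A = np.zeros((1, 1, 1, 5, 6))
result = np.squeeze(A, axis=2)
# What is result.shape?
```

(1, 1, 5, 6)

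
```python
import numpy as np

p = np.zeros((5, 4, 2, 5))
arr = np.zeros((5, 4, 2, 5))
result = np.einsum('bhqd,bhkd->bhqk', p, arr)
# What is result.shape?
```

(5, 4, 2, 2)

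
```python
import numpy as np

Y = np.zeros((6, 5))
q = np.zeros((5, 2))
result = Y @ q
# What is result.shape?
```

(6, 2)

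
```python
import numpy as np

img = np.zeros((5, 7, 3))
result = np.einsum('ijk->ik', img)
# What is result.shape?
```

(5, 3)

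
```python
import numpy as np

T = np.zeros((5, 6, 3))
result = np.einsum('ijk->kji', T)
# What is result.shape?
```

(3, 6, 5)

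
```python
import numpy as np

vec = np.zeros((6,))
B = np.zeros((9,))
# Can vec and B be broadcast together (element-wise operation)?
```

No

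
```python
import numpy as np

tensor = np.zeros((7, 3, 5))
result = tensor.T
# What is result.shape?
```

(5, 3, 7)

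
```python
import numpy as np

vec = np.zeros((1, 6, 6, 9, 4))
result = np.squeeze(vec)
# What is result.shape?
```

(6, 6, 9, 4)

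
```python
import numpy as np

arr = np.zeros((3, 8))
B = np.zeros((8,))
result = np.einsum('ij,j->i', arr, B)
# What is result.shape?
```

(3,)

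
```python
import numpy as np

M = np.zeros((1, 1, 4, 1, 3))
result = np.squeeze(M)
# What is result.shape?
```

(4, 3)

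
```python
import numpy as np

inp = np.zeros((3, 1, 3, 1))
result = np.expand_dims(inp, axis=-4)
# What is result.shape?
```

(3, 1, 1, 3, 1)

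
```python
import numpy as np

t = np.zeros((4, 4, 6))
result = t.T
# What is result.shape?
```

(6, 4, 4)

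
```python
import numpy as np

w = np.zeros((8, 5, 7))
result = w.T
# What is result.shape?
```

(7, 5, 8)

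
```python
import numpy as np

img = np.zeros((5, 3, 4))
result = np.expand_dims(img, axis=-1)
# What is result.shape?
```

(5, 3, 4, 1)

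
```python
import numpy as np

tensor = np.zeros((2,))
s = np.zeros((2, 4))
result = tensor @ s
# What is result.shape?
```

(4,)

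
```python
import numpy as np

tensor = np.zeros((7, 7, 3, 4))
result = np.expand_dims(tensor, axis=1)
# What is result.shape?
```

(7, 1, 7, 3, 4)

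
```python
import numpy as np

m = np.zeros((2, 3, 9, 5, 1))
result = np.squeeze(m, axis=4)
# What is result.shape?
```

(2, 3, 9, 5)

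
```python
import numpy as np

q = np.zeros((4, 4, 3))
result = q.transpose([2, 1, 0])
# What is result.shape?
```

(3, 4, 4)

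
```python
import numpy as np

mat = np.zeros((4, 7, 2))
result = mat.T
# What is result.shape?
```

(2, 7, 4)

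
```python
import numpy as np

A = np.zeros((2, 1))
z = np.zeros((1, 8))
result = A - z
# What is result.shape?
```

(2, 8)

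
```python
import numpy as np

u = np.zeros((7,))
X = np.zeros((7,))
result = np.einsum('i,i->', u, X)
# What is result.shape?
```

()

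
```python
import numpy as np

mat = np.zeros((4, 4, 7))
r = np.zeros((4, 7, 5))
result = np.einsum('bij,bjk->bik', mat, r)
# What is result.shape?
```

(4, 4, 5)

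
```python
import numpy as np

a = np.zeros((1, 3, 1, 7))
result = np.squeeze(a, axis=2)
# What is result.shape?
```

(1, 3, 7)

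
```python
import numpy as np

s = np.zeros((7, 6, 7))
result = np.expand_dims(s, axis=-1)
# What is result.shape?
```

(7, 6, 7, 1)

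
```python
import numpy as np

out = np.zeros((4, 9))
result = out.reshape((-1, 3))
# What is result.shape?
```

(12, 3)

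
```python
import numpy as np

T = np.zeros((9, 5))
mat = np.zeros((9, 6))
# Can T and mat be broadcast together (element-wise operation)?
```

No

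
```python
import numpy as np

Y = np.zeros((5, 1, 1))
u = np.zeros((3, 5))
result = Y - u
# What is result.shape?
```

(5, 3, 5)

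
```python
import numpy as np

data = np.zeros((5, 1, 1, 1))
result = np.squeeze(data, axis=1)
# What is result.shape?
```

(5, 1, 1)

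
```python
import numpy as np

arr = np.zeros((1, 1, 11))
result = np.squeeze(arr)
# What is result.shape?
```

(11,)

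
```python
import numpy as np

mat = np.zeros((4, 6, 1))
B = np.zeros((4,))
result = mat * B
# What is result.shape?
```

(4, 6, 4)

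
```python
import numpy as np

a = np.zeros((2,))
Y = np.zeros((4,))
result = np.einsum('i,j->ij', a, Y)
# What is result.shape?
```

(2, 4)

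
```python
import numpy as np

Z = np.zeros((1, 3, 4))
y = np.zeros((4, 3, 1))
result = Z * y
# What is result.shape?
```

(4, 3, 4)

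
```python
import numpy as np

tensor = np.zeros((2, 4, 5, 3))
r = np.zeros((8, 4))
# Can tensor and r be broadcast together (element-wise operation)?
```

No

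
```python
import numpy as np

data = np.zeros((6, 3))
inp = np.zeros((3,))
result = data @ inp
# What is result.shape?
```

(6,)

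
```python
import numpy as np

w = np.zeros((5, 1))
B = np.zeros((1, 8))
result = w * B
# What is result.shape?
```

(5, 8)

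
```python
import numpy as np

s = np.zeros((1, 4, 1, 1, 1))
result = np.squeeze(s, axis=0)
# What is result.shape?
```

(4, 1, 1, 1)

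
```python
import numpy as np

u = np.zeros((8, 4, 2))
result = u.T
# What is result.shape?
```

(2, 4, 8)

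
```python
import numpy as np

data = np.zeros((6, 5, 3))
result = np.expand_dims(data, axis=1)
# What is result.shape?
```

(6, 1, 5, 3)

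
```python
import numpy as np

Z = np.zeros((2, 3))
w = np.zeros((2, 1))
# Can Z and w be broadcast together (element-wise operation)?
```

Yes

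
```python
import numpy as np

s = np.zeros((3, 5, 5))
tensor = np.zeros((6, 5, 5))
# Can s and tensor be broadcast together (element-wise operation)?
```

No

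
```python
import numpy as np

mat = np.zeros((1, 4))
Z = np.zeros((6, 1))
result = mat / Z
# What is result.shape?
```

(6, 4)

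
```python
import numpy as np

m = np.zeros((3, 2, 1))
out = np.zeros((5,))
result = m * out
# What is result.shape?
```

(3, 2, 5)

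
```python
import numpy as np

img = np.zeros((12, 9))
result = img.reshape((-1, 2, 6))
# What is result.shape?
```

(9, 2, 6)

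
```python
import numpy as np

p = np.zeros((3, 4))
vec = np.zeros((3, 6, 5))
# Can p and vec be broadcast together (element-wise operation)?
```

No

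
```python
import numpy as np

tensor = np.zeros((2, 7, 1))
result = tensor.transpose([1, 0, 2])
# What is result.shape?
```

(7, 2, 1)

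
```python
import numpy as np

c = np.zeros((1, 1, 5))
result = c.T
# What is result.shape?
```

(5, 1, 1)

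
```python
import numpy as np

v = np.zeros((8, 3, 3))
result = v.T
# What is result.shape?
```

(3, 3, 8)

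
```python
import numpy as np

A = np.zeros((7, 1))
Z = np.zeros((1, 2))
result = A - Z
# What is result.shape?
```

(7, 2)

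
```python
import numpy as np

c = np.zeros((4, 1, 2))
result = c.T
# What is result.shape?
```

(2, 1, 4)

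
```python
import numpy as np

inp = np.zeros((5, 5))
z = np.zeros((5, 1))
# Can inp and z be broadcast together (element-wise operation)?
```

Yes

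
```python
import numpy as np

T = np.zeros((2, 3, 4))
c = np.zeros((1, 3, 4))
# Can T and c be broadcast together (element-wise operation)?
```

Yes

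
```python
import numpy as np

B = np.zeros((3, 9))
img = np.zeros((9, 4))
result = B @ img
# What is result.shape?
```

(3, 4)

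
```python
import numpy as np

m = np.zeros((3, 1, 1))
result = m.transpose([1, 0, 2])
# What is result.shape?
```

(1, 3, 1)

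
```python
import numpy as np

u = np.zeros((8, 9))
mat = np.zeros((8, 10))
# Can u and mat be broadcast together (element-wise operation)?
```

No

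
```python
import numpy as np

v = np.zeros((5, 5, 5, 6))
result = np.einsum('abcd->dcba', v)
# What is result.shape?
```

(6, 5, 5, 5)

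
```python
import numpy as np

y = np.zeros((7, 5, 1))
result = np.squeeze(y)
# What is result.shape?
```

(7, 5)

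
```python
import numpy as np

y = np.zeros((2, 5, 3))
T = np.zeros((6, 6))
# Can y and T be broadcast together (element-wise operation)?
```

No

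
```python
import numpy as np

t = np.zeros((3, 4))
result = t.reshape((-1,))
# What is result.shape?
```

(12,)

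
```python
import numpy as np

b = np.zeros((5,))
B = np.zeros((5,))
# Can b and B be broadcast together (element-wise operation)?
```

Yes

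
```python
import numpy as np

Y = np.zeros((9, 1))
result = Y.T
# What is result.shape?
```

(1, 9)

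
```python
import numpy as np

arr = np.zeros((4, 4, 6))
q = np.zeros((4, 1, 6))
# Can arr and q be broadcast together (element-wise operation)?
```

Yes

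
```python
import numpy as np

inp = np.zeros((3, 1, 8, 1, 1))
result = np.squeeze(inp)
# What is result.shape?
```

(3, 8)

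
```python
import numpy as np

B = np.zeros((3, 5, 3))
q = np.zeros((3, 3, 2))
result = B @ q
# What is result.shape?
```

(3, 5, 2)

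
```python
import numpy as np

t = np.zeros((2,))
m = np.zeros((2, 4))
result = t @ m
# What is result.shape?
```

(4,)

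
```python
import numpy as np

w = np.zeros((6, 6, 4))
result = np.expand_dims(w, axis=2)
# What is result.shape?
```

(6, 6, 1, 4)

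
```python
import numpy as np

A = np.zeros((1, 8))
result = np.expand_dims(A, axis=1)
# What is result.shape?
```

(1, 1, 8)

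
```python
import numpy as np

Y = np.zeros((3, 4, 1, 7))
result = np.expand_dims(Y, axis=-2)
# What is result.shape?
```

(3, 4, 1, 1, 7)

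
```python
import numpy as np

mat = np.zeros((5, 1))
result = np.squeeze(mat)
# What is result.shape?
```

(5,)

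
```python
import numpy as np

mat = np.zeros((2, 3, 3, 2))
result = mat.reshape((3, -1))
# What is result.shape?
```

(3, 12)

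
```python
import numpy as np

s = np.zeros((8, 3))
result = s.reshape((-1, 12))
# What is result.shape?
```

(2, 12)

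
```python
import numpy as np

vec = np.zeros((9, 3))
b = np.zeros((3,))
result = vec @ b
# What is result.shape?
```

(9,)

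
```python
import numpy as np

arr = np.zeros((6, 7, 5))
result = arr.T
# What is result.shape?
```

(5, 7, 6)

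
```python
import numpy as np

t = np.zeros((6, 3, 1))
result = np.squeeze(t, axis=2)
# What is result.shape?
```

(6, 3)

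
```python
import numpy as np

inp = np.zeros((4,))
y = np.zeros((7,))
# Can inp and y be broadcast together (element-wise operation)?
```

No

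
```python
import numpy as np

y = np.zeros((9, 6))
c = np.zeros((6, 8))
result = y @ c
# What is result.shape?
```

(9, 8)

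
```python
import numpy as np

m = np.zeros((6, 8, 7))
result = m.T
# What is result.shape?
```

(7, 8, 6)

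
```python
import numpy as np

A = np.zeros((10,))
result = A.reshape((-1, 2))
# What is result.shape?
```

(5, 2)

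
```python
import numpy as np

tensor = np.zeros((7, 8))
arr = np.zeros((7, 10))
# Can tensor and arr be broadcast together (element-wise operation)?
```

No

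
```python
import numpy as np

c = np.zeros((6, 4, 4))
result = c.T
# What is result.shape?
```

(4, 4, 6)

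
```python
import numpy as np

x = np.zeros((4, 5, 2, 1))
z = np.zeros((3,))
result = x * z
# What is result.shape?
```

(4, 5, 2, 3)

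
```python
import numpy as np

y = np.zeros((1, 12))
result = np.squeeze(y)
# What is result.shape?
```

(12,)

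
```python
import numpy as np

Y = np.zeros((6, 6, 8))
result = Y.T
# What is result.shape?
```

(8, 6, 6)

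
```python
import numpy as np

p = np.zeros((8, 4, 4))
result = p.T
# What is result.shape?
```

(4, 4, 8)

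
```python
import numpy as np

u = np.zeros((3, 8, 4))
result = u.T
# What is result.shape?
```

(4, 8, 3)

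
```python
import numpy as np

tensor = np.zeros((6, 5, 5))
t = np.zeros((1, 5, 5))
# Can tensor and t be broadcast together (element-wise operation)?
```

Yes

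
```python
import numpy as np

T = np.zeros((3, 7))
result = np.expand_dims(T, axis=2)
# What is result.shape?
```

(3, 7, 1)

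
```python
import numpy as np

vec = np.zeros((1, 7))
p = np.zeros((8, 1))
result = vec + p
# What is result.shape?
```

(8, 7)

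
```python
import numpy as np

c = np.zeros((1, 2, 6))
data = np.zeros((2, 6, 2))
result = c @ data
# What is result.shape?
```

(2, 2, 2)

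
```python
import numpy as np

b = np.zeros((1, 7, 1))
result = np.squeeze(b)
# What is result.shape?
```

(7,)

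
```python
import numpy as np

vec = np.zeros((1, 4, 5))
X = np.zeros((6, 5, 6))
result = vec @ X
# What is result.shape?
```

(6, 4, 6)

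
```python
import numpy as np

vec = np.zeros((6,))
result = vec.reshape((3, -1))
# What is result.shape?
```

(3, 2)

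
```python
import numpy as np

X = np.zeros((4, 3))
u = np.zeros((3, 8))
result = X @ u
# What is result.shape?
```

(4, 8)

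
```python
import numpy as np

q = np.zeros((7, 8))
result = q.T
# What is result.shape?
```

(8, 7)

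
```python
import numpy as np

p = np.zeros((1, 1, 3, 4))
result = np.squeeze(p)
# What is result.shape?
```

(3, 4)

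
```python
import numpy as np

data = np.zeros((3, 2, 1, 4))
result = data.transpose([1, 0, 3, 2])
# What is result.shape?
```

(2, 3, 4, 1)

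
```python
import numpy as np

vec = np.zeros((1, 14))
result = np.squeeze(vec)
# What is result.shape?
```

(14,)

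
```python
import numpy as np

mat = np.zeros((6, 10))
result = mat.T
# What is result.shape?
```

(10, 6)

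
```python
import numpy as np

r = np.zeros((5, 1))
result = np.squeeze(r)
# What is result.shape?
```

(5,)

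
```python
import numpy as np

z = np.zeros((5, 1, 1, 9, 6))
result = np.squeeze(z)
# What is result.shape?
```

(5, 9, 6)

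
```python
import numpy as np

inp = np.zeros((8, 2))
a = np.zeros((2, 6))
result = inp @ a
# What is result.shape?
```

(8, 6)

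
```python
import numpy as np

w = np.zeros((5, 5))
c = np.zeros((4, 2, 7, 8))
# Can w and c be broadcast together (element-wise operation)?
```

No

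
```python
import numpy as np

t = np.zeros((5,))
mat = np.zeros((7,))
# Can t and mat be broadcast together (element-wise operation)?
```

No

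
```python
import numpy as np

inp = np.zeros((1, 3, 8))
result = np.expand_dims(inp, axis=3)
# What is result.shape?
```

(1, 3, 8, 1)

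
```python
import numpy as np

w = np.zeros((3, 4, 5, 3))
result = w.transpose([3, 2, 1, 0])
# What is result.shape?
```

(3, 5, 4, 3)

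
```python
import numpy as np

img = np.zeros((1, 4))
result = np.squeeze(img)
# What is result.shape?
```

(4,)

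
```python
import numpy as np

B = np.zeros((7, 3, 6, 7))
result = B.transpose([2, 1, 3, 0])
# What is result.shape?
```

(6, 3, 7, 7)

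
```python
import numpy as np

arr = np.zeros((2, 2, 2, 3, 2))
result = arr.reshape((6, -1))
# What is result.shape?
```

(6, 8)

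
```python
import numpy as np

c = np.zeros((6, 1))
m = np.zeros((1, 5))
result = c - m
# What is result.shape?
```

(6, 5)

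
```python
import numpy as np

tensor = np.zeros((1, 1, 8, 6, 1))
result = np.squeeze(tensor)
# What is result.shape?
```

(8, 6)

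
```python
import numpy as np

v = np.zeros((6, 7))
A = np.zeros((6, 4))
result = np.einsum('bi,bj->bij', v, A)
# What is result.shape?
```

(6, 7, 4)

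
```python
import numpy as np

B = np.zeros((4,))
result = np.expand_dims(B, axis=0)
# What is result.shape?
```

(1, 4)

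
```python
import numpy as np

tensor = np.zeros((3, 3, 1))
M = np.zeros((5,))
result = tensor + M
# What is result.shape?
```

(3, 3, 5)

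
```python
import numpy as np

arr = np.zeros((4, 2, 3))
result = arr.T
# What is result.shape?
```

(3, 2, 4)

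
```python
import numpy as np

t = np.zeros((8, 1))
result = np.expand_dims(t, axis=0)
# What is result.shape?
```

(1, 8, 1)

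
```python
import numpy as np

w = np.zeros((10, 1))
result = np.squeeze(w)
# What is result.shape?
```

(10,)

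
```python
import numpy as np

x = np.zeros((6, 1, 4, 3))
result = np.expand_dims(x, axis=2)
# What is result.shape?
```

(6, 1, 1, 4, 3)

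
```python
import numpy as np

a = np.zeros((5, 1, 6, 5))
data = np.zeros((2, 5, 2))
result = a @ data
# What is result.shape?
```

(5, 2, 6, 2)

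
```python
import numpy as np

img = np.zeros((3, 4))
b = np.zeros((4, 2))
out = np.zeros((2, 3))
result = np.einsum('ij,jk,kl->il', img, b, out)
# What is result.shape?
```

(3, 3)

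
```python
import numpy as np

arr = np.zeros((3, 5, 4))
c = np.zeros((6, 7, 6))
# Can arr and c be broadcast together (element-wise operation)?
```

No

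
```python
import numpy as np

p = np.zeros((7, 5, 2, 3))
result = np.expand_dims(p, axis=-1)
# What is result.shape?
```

(7, 5, 2, 3, 1)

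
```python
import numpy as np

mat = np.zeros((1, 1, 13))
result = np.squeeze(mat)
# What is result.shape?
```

(13,)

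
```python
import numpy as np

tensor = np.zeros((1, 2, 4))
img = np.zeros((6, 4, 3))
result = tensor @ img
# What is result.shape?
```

(6, 2, 3)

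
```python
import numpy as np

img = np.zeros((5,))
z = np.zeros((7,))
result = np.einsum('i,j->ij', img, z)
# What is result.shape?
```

(5, 7)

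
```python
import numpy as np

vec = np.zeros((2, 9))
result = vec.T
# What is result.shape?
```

(9, 2)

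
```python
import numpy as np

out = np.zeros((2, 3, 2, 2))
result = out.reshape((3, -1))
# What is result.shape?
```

(3, 8)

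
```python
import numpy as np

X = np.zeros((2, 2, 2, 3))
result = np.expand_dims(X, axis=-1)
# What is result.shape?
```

(2, 2, 2, 3, 1)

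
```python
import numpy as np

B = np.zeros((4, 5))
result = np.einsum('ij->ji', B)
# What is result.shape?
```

(5, 4)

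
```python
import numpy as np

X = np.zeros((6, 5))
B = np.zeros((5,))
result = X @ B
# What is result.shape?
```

(6,)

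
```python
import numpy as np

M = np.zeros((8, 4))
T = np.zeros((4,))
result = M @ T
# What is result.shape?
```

(8,)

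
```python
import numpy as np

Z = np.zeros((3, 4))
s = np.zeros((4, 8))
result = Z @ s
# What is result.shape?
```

(3, 8)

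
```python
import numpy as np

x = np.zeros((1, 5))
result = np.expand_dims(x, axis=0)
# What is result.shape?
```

(1, 1, 5)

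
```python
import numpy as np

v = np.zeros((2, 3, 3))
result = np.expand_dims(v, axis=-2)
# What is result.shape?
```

(2, 3, 1, 3)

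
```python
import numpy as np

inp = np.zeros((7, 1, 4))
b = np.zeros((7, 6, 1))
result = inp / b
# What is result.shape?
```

(7, 6, 4)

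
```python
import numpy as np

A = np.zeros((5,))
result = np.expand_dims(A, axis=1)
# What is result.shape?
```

(5, 1)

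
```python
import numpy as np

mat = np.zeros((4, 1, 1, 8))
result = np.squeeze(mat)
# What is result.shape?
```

(4, 8)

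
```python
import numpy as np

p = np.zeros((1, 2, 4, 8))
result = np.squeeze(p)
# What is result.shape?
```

(2, 4, 8)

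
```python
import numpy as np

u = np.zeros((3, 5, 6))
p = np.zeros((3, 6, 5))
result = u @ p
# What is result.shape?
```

(3, 5, 5)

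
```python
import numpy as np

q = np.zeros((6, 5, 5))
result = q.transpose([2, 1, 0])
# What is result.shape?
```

(5, 5, 6)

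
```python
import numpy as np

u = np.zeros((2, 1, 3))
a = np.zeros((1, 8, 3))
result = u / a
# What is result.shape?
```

(2, 8, 3)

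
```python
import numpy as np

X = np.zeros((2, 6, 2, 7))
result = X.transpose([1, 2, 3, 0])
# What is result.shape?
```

(6, 2, 7, 2)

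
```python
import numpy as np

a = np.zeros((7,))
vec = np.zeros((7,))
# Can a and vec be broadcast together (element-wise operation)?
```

Yes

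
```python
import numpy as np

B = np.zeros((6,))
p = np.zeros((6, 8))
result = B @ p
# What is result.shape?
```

(8,)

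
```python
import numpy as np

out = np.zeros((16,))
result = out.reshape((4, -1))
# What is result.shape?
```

(4, 4)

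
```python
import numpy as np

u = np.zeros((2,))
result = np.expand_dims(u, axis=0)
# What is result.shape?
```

(1, 2)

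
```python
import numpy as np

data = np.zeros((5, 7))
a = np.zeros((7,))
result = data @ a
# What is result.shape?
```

(5,)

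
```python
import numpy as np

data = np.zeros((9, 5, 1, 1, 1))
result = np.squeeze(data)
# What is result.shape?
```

(9, 5)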